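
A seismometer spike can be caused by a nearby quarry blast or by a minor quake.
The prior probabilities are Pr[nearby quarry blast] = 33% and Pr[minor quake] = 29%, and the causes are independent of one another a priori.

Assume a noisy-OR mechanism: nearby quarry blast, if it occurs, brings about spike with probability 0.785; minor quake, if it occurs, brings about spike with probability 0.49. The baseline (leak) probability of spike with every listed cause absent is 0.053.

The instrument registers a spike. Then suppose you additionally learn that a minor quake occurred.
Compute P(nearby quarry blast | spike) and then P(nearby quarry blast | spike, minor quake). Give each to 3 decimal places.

P(nearby quarry blast | spike) ≈ 0.684; P(nearby quarry blast | spike, minor quake) ≈ 0.461

Under noisy-OR, P(spike | causes) = 1 − (1−0.053)·∏(1−qᵢ) over the active causes.
P(spike) = 0.053·0.67·0.71 + 0.51703·0.67·0.29 + 0.796395·0.33·0.71 + 0.896161·0.33·0.29 = 0.025212 + 0.100459 + 0.186595 + 0.085763 = 0.398029
Restricting to configurations with nearby quarry blast present: 0.186595 + 0.085763 = 0.272358.
P(nearby quarry blast | spike) = 0.272358 / 0.398029 ≈ 0.684

Now condition on the additional information:
Sum P(spike|·) weighted by the priors over both values of nearby quarry blast:
  P(spike | minor quake) = 0.51703*0.67 + 0.896161*0.33
        = 0.346410 + 0.295733 = 0.642143
Configurations with nearby quarry blast contribute 0.295733, so
  P(nearby quarry blast | spike, minor quake) = 0.295733 / 0.642143 ≈ 0.461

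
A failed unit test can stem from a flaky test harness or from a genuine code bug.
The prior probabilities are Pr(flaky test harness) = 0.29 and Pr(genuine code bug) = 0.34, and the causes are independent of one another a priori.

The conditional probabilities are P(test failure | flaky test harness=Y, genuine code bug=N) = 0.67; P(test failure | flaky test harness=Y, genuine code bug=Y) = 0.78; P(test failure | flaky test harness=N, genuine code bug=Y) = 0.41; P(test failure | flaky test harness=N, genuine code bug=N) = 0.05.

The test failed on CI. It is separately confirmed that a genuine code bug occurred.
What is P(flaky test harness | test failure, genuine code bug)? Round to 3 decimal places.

For the numerator, keep only flaky test harness=true terms: 0.78·0.29 = 0.226200
Normalizer over all consistent configurations: 0.41·0.71 + 0.78·0.29 = 0.517300
Posterior = 0.226200 / 0.517300 ≈ 0.437

P(flaky test harness | test failure, genuine code bug) ≈ 0.437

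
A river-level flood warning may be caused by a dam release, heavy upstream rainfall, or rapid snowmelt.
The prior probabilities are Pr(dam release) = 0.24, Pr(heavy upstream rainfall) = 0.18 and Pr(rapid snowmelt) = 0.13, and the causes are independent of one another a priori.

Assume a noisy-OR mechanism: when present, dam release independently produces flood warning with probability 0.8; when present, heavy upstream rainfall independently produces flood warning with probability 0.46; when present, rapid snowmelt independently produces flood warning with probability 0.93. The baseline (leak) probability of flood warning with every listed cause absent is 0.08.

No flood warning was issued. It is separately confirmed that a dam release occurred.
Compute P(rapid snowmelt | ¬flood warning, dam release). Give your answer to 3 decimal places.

Under noisy-OR, P(flood warning | causes) = 1 − (1−0.08)·∏(1−qᵢ) over the active causes.
By total probability over the 4 (heavy upstream rainfall, rapid snowmelt) configurations:
  P(¬flood warning | dam release) = 0.184·0.82·0.87 + 0.01288·0.82·0.13 + 0.09936·0.18·0.87 + 0.006955·0.18·0.13
        = 0.131266 + 0.001373 + 0.015560 + 0.000163 = 0.148362
Keeping only the rapid snowmelt-present terms gives 0.001536, so
  P(rapid snowmelt | ¬flood warning, dam release) = 0.001536 / 0.148362 ≈ 0.010

P(rapid snowmelt | ¬flood warning, dam release) ≈ 0.010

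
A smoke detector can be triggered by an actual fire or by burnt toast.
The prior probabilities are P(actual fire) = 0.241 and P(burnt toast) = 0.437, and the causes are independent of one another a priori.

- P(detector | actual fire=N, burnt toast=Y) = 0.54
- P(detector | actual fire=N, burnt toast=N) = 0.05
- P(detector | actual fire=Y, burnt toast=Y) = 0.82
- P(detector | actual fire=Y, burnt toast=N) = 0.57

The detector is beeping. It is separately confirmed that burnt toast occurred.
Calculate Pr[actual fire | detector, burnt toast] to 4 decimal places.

P(detector | burnt toast) = 0.54·0.759 + 0.82·0.241 = 0.409860 + 0.197620 = 0.607480
Of this, 0.197620 comes from 0.82·0.241 (the actual fire=true cases).
Hence the posterior is 0.197620/0.607480 ≈ 0.3253.

Pr[actual fire | detector, burnt toast] ≈ 0.3253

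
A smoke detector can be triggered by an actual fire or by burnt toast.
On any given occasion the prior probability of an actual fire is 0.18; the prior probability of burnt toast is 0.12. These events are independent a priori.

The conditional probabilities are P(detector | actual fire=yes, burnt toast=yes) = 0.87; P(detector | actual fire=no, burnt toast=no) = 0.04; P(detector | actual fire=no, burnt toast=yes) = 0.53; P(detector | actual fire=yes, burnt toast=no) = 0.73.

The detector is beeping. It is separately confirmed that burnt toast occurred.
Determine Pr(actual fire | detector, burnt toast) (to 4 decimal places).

Pr(actual fire | detector, burnt toast) ≈ 0.2649

P(detector | burnt toast) = 0.53×0.82 + 0.87×0.18 = 0.434600 + 0.156600 = 0.591200
The actual fire-present share is 0.87×0.18 = 0.156600.
Hence the posterior is 0.156600/0.591200 ≈ 0.2649.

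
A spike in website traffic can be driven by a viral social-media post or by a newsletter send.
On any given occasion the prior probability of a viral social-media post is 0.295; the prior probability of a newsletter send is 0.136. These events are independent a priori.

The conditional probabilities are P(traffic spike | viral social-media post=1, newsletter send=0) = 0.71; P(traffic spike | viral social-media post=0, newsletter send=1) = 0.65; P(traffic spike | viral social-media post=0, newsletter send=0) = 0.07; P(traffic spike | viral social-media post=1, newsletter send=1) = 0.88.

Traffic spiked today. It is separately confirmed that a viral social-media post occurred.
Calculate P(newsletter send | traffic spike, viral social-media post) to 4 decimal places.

Weight on newsletter send=true, given the evidence: 0.88×0.136 = 0.119680
Denominator P(traffic spike | viral social-media post): 0.71×0.864 + 0.88×0.136 = 0.733120
P(newsletter send | traffic spike, viral social-media post) = 0.119680/0.733120 ≈ 0.1632

P(newsletter send | traffic spike, viral social-media post) ≈ 0.1632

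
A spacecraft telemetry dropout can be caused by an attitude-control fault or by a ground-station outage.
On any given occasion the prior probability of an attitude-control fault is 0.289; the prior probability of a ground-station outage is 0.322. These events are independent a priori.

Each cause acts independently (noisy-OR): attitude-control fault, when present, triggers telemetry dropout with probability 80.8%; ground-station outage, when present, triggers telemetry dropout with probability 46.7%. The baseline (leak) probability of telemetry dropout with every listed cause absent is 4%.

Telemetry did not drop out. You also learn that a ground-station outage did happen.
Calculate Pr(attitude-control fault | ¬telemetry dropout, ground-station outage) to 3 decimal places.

Under noisy-OR, P(telemetry dropout | causes) = 1 − (1−0.04)·∏(1−qᵢ) over the active causes.
Weight on attitude-control fault=true, given the evidence: 0.098243·0.289 = 0.028392
Denominator P(¬telemetry dropout | ground-station outage): 0.51168·0.711 + 0.098243·0.289 = 0.392196
Posterior = 0.028392 / 0.392196 ≈ 0.072

Pr(attitude-control fault | ¬telemetry dropout, ground-station outage) ≈ 0.072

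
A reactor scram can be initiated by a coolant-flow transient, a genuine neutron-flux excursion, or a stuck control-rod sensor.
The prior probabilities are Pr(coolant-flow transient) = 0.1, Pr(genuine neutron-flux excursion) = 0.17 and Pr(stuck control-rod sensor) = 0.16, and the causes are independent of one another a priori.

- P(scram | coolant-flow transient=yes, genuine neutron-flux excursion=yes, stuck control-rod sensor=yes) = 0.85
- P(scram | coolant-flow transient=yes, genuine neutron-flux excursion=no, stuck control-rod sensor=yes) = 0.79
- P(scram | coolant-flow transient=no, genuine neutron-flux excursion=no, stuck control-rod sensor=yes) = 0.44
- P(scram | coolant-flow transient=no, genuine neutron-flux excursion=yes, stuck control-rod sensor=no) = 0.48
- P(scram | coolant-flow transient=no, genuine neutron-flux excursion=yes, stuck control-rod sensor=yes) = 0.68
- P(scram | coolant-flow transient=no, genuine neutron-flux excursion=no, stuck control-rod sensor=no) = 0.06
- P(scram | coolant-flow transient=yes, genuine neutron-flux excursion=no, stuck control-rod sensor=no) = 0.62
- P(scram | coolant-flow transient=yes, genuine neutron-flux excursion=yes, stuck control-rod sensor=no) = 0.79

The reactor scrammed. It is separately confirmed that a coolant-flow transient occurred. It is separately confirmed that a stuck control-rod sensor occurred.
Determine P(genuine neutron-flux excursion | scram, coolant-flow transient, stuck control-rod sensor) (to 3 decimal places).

P(genuine neutron-flux excursion | scram, coolant-flow transient, stuck control-rod sensor) ≈ 0.181

P(scram | coolant-flow transient, stuck control-rod sensor) = 0.79×0.83 + 0.85×0.17 = 0.655700 + 0.144500 = 0.800200
The genuine neutron-flux excursion-present share is 0.85×0.17 = 0.144500.
Hence the posterior is 0.144500/0.800200 ≈ 0.181.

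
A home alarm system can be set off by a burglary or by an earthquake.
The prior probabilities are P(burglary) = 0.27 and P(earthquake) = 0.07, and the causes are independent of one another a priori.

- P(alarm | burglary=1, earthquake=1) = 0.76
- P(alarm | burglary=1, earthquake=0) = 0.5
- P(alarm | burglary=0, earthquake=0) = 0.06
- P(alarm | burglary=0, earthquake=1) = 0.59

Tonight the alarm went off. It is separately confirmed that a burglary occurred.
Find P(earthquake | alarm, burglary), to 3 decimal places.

P(earthquake | alarm, burglary) ≈ 0.103

Weight on earthquake=true, given the evidence: 0.76·0.07 = 0.053200
Normalizer over all consistent configurations: 0.5·0.93 + 0.76·0.07 = 0.518200
Posterior = 0.053200 / 0.518200 ≈ 0.103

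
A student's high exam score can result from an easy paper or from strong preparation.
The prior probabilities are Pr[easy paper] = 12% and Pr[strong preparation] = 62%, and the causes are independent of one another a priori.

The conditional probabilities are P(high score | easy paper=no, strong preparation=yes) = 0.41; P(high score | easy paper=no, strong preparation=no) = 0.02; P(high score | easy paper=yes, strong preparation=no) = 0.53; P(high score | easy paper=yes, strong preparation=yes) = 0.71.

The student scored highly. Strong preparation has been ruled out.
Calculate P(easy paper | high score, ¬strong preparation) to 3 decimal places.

Numerator (weight on configurations with easy paper): 0.53·0.12 = 0.063600
Normalizer over all consistent configurations: 0.02·0.88 + 0.53·0.12 = 0.081200
P(easy paper | high score, ¬strong preparation) = 0.063600/0.081200 ≈ 0.783

P(easy paper | high score, ¬strong preparation) ≈ 0.783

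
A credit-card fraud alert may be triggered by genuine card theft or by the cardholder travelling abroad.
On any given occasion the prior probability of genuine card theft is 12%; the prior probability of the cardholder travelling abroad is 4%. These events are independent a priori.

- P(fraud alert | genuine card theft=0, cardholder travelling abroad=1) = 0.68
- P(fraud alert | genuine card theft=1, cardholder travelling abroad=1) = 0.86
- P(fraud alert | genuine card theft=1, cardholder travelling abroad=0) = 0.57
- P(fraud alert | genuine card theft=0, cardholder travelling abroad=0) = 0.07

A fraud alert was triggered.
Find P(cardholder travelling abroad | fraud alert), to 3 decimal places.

P(cardholder travelling abroad | fraud alert) ≈ 0.184

Sum P(fraud alert|·) weighted by the priors over the 4 (genuine card theft, cardholder travelling abroad) configurations:
  P(fraud alert) = 0.07*0.88*0.96 + 0.68*0.88*0.04 + 0.57*0.12*0.96 + 0.86*0.12*0.04
        = 0.059136 + 0.023936 + 0.065664 + 0.004128 = 0.152864
Configurations with cardholder travelling abroad contribute 0.028064, so
  P(cardholder travelling abroad | fraud alert) = 0.028064 / 0.152864 ≈ 0.184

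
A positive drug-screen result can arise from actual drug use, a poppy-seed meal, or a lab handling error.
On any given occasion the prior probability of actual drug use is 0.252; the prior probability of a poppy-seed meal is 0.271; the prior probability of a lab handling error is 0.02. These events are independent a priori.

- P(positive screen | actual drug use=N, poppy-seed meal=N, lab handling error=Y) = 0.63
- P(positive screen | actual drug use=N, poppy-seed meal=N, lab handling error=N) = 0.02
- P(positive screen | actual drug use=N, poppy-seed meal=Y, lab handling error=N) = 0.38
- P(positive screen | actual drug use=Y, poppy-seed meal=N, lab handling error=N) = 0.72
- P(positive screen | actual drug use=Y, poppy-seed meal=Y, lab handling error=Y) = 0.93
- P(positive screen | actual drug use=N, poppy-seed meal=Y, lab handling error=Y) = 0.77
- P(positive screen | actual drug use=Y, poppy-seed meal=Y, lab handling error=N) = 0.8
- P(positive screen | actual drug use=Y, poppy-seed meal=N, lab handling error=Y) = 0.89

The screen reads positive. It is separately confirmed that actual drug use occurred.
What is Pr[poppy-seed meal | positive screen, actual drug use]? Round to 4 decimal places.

Pr[poppy-seed meal | positive screen, actual drug use] ≈ 0.2920

Numerator (weight on configurations with poppy-seed meal): 0.212464 + 0.005041 = 0.217505
The normalizing constant is 0.72·0.729·0.98 + 0.89·0.729·0.02 + 0.8·0.271·0.98 + 0.93·0.271·0.02 = 0.744863
Posterior = 0.217505 / 0.744863 ≈ 0.2920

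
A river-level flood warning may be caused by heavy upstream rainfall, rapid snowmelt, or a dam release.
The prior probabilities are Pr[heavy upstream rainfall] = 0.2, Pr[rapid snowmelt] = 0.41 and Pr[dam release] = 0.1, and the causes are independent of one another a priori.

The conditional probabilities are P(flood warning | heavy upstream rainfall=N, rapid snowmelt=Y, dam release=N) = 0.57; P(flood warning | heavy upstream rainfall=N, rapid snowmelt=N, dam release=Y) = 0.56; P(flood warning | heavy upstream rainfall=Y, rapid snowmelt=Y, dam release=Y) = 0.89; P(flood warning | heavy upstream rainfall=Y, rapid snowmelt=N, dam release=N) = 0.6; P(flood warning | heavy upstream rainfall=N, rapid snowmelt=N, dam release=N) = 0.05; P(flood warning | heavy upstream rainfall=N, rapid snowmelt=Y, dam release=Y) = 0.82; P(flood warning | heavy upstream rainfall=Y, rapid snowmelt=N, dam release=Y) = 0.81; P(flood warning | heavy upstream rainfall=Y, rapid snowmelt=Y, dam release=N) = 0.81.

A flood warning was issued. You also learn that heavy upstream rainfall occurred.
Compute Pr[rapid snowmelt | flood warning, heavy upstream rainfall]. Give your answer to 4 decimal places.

By total probability over the 4 (rapid snowmelt, dam release) configurations:
  P(flood warning | heavy upstream rainfall) = 0.6×0.59×0.9 + 0.81×0.59×0.1 + 0.81×0.41×0.9 + 0.89×0.41×0.1
        = 0.318600 + 0.047790 + 0.298890 + 0.036490 = 0.701770
Configurations with rapid snowmelt contribute 0.335380, so
  P(rapid snowmelt | flood warning, heavy upstream rainfall) = 0.335380 / 0.701770 ≈ 0.4779

Pr[rapid snowmelt | flood warning, heavy upstream rainfall] ≈ 0.4779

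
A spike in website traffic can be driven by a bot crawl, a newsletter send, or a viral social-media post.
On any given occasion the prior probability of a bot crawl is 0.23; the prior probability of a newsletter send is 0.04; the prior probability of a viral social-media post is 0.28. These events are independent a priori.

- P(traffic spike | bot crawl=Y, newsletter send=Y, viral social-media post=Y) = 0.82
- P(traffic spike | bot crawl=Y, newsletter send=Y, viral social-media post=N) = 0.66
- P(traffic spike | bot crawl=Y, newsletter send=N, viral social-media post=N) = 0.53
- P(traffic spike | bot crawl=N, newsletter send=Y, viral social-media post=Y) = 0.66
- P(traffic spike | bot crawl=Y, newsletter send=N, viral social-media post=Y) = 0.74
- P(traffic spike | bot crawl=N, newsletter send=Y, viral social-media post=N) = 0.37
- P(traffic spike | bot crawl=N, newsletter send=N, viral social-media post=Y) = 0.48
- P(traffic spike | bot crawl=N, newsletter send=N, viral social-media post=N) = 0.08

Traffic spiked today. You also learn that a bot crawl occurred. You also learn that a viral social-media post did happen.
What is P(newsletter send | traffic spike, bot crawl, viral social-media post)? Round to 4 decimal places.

P(newsletter send | traffic spike, bot crawl, viral social-media post) ≈ 0.0441

For the numerator, keep only newsletter send=true terms: 0.82×0.04 = 0.032800
Normalizer over all consistent configurations: 0.74×0.96 + 0.82×0.04 = 0.743200
P(newsletter send | traffic spike, bot crawl, viral social-media post) = 0.032800/0.743200 ≈ 0.0441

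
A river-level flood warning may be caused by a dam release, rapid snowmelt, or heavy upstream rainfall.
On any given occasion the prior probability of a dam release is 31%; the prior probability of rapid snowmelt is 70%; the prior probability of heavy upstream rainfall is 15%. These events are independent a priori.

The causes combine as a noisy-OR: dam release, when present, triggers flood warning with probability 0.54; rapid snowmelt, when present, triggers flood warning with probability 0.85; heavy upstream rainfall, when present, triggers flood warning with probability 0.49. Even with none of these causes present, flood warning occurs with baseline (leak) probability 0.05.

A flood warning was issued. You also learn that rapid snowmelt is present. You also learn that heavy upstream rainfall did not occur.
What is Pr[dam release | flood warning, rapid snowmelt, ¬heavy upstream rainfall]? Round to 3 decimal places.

Pr[dam release | flood warning, rapid snowmelt, ¬heavy upstream rainfall] ≈ 0.329

Under noisy-OR, P(flood warning | causes) = 1 − (1−0.05)·∏(1−qᵢ) over the active causes.
Sum P(flood warning|·) weighted by the priors over both values of dam release:
  P(flood warning | rapid snowmelt, ¬heavy upstream rainfall) = 0.8575×0.69 + 0.93445×0.31
        = 0.591675 + 0.289679 = 0.881354
The terms with dam release present sum to 0.289679, so
  P(dam release | flood warning, rapid snowmelt, ¬heavy upstream rainfall) = 0.289679 / 0.881354 ≈ 0.329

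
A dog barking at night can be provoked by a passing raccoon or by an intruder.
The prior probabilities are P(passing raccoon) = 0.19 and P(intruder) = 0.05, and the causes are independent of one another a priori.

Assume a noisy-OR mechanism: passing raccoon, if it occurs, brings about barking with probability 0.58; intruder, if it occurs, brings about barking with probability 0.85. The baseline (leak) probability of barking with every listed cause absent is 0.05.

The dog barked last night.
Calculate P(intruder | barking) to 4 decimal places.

Under noisy-OR, P(barking | causes) = 1 − (1−0.05)·∏(1−qᵢ) over the active causes.
Sum P(barking|·) weighted by the priors over the 4 (passing raccoon, intruder) configurations:
  P(barking) = 0.05·0.81·0.95 + 0.8575·0.81·0.05 + 0.601·0.19·0.95 + 0.94015·0.19·0.05
        = 0.038475 + 0.034729 + 0.108480 + 0.008931 = 0.190615
Keeping only the intruder-present terms gives 0.043660, so
  P(intruder | barking) = 0.043660 / 0.190615 ≈ 0.2290

P(intruder | barking) ≈ 0.2290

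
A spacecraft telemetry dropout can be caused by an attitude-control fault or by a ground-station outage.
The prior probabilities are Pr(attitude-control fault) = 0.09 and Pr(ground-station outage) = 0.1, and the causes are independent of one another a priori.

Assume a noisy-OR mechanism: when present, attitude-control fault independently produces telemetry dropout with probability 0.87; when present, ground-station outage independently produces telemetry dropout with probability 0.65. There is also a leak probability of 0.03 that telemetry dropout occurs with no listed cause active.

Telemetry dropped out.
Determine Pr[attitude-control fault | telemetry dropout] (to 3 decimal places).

Pr[attitude-control fault | telemetry dropout] ≈ 0.484

Under noisy-OR, P(telemetry dropout | causes) = 1 − (1−0.03)·∏(1−qᵢ) over the active causes.
By total probability over the 4 (attitude-control fault, ground-station outage) configurations:
  P(telemetry dropout) = 0.03*0.91*0.9 + 0.6605*0.91*0.1 + 0.8739*0.09*0.9 + 0.955865*0.09*0.1
        = 0.024570 + 0.060106 + 0.070786 + 0.008603 = 0.164065
Keeping only the attitude-control fault-present terms gives 0.079389, so
  P(attitude-control fault | telemetry dropout) = 0.079389 / 0.164065 ≈ 0.484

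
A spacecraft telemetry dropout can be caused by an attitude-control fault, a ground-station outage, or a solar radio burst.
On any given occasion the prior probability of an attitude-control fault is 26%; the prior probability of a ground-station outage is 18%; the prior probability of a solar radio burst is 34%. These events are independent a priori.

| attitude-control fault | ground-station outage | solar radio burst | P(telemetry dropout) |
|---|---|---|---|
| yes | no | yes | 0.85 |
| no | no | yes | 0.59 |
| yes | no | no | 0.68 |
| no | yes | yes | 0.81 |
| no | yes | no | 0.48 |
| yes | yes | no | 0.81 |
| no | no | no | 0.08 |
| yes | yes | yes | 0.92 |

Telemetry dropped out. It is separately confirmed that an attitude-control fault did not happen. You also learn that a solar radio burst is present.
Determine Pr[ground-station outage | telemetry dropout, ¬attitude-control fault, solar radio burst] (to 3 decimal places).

Pr[ground-station outage | telemetry dropout, ¬attitude-control fault, solar radio burst] ≈ 0.232

P(telemetry dropout | ¬attitude-control fault, solar radio burst) = 0.59*0.82 + 0.81*0.18 = 0.483800 + 0.145800 = 0.629600
The ground-station outage-present share is 0.81*0.18 = 0.145800.
P(ground-station outage | telemetry dropout, ¬attitude-control fault, solar radio burst) = 0.145800 / 0.629600 ≈ 0.232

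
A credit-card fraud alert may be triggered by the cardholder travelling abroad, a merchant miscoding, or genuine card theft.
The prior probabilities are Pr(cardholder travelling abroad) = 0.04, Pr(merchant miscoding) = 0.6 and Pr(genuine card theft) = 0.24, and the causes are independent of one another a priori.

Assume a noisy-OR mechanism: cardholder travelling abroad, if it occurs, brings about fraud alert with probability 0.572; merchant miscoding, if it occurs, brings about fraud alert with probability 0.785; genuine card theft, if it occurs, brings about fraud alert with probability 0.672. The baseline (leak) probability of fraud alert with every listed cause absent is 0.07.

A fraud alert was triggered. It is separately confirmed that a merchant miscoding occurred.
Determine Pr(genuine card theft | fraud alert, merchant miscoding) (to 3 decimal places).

Pr(genuine card theft | fraud alert, merchant miscoding) ≈ 0.269

Under noisy-OR, P(fraud alert | causes) = 1 − (1−0.07)·∏(1−qᵢ) over the active causes.
P(fraud alert | merchant miscoding) = 0.80005·0.96·0.76 + 0.934416·0.96·0.24 + 0.914421·0.04·0.76 + 0.97193·0.04·0.24 = 0.583716 + 0.215289 + 0.027798 + 0.009331 = 0.836134
Of this, 0.224620 comes from 0.215289 + 0.009331 (the genuine card theft=true cases).
P(genuine card theft | fraud alert, merchant miscoding) = 0.224620 / 0.836134 ≈ 0.269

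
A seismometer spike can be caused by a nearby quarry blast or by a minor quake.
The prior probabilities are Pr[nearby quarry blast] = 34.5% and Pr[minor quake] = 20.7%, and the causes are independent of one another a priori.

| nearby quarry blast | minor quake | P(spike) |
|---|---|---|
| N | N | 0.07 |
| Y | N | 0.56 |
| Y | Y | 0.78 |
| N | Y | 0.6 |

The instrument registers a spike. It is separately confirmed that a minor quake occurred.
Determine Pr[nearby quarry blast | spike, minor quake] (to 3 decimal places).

Pr[nearby quarry blast | spike, minor quake] ≈ 0.406

P(spike | minor quake) = 0.6·0.655 + 0.78·0.345 = 0.393000 + 0.269100 = 0.662100
Restricting to configurations with nearby quarry blast present: 0.78·0.345 = 0.269100.
So P(nearby quarry blast | spike, minor quake) = 0.269100/0.662100 ≈ 0.406.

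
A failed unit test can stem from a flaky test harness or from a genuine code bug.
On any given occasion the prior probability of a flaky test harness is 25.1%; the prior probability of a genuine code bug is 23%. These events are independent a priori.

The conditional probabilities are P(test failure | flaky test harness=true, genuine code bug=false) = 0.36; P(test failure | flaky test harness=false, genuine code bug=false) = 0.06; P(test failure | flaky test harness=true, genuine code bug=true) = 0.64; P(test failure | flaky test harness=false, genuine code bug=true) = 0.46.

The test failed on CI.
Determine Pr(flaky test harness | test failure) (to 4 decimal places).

Pr(flaky test harness | test failure) ≈ 0.4834

Sum P(test failure|·) weighted by the priors over the 4 (flaky test harness, genuine code bug) configurations:
  P(test failure) = 0.06×0.749×0.77 + 0.46×0.749×0.23 + 0.36×0.251×0.77 + 0.64×0.251×0.23
        = 0.034604 + 0.079244 + 0.069577 + 0.036947 = 0.220372
The terms with flaky test harness present sum to 0.106524, so
  P(flaky test harness | test failure) = 0.106524 / 0.220372 ≈ 0.4834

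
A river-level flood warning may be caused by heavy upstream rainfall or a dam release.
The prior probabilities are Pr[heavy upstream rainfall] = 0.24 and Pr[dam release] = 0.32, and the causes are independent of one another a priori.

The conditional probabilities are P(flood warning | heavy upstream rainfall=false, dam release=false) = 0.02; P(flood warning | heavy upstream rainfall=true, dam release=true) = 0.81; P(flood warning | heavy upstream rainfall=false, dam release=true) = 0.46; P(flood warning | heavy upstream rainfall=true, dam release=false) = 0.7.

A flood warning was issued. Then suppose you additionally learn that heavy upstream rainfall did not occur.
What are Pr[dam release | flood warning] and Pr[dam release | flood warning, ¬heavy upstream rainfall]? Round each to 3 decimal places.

Pr[dam release | flood warning] ≈ 0.583; Pr[dam release | flood warning, ¬heavy upstream rainfall] ≈ 0.915

Enumerate the 4 (heavy upstream rainfall, dam release) configurations and weight by the priors:
  P(flood warning) = 0.02*0.76*0.68 + 0.46*0.76*0.32 + 0.7*0.24*0.68 + 0.81*0.24*0.32
        = 0.010336 + 0.111872 + 0.114240 + 0.062208 = 0.298656
Configurations with dam release contribute 0.174080, so
  P(dam release | flood warning) = 0.174080 / 0.298656 ≈ 0.583

With the extra evidence:
Weight on dam release=true, given the evidence: 0.46*0.32 = 0.147200
The normalizing constant is 0.02*0.68 + 0.46*0.32 = 0.160800
Posterior = 0.147200 / 0.160800 ≈ 0.915
With heavy upstream rainfall excluded, dam release must carry more of the explanatory weight for the flood warning.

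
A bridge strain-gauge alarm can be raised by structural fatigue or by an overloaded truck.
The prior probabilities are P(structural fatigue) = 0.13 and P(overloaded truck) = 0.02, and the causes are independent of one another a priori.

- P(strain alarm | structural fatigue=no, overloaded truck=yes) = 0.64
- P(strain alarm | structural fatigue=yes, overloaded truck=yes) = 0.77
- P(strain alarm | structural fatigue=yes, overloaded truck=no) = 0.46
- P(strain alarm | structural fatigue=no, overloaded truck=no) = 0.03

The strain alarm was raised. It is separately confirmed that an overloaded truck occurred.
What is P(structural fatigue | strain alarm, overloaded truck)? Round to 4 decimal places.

Weight on structural fatigue=true, given the evidence: 0.77·0.13 = 0.100100
Denominator P(strain alarm | overloaded truck): 0.64·0.87 + 0.77·0.13 = 0.656900
Posterior = 0.100100 / 0.656900 ≈ 0.1524

P(structural fatigue | strain alarm, overloaded truck) ≈ 0.1524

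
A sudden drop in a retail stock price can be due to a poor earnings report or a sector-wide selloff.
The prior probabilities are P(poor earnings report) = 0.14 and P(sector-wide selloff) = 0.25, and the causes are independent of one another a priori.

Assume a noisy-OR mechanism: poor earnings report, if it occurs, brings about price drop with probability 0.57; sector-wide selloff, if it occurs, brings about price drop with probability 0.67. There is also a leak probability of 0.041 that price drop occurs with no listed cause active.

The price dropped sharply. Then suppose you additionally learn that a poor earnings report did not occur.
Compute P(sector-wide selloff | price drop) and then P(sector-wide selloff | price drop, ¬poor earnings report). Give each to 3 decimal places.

P(sector-wide selloff | price drop) ≈ 0.668; P(sector-wide selloff | price drop, ¬poor earnings report) ≈ 0.847

Under noisy-OR, P(price drop | causes) = 1 − (1−0.041)·∏(1−qᵢ) over the active causes.
Sum P(price drop|·) weighted by the priors over the 4 (poor earnings report, sector-wide selloff) configurations:
  P(price drop) = 0.041×0.86×0.75 + 0.68353×0.86×0.25 + 0.58763×0.14×0.75 + 0.863918×0.14×0.25
        = 0.026445 + 0.146959 + 0.061701 + 0.030237 = 0.265342
Configurations with sector-wide selloff contribute 0.177196, so
  P(sector-wide selloff | price drop) = 0.177196 / 0.265342 ≈ 0.668

With the extra evidence:
By total probability over both values of sector-wide selloff:
  P(price drop | ¬poor earnings report) = 0.041×0.75 + 0.68353×0.25
        = 0.030750 + 0.170882 = 0.201632
Configurations with sector-wide selloff contribute 0.170882, so
  P(sector-wide selloff | price drop, ¬poor earnings report) = 0.170882 / 0.201632 ≈ 0.847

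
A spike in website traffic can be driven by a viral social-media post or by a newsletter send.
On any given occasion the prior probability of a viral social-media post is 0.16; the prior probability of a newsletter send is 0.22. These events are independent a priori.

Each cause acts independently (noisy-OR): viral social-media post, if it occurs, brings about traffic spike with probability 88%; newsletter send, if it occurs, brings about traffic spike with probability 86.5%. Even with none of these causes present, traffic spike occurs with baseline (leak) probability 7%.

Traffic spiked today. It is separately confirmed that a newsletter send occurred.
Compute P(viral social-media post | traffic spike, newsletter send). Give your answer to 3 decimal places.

P(viral social-media post | traffic spike, newsletter send) ≈ 0.177

Under noisy-OR, P(traffic spike | causes) = 1 − (1−0.07)·∏(1−qᵢ) over the active causes.
P(traffic spike | newsletter send) = 0.87445×0.84 + 0.984934×0.16 = 0.734538 + 0.157589 = 0.892127
The viral social-media post-present share is 0.984934×0.16 = 0.157589.
Hence the posterior is 0.157589/0.892127 ≈ 0.177.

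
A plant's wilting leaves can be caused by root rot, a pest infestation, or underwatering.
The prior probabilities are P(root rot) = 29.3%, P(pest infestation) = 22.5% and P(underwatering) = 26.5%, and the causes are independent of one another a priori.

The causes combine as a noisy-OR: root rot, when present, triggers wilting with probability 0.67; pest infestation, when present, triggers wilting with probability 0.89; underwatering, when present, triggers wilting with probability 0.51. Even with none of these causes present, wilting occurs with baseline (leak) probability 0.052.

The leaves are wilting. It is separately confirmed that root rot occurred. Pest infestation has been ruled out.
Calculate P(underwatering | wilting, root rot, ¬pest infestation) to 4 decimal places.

Under noisy-OR, P(wilting | causes) = 1 − (1−0.052)·∏(1−qᵢ) over the active causes.
P(wilting | root rot, ¬pest infestation) = 0.68716×0.735 + 0.846708×0.265 = 0.505063 + 0.224378 = 0.729441
Of this, 0.224378 comes from 0.846708×0.265 (the underwatering=true cases).
Hence the posterior is 0.224378/0.729441 ≈ 0.3076.

P(underwatering | wilting, root rot, ¬pest infestation) ≈ 0.3076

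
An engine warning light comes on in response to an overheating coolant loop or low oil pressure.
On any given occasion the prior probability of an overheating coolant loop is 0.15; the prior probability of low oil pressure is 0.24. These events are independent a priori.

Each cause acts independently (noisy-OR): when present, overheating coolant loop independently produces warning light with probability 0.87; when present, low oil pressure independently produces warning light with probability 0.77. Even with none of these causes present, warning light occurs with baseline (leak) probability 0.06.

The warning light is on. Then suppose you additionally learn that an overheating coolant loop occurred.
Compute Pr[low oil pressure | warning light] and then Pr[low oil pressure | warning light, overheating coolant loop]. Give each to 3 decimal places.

Under noisy-OR, P(warning light | causes) = 1 − (1−0.06)·∏(1−qᵢ) over the active causes.
P(warning light) = 0.06*0.85*0.76 + 0.7838*0.85*0.24 + 0.8778*0.15*0.76 + 0.971894*0.15*0.24 = 0.038760 + 0.159895 + 0.100069 + 0.034988 = 0.333712
Restricting to configurations with low oil pressure present: 0.159895 + 0.034988 = 0.194883.
P(low oil pressure | warning light) = 0.194883 / 0.333712 ≈ 0.584

Now also conditioning on overheating coolant loop=true:
Sum P(warning light|·) weighted by the priors over both values of low oil pressure:
  P(warning light | overheating coolant loop) = 0.8778·0.76 + 0.971894·0.24
        = 0.667128 + 0.233255 = 0.900383
Keeping only the low oil pressure-present terms gives 0.233255, so
  P(low oil pressure | warning light, overheating coolant loop) = 0.233255 / 0.900383 ≈ 0.259
The drop from 0.584 to 0.259 is the explaining-away (discounting) effect.

Pr[low oil pressure | warning light] ≈ 0.584; Pr[low oil pressure | warning light, overheating coolant loop] ≈ 0.259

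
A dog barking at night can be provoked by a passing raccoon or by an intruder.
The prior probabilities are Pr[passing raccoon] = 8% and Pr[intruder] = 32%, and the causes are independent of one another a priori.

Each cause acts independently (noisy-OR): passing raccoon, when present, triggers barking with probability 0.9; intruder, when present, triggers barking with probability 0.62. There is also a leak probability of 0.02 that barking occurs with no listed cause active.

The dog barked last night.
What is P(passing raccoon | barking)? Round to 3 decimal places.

Under noisy-OR, P(barking | causes) = 1 − (1−0.02)·∏(1−qᵢ) over the active causes.
Enumerate the 4 (passing raccoon, intruder) configurations and weight by the priors:
  P(barking) = 0.02·0.92·0.68 + 0.6276·0.92·0.32 + 0.902·0.08·0.68 + 0.96276·0.08·0.32
        = 0.012512 + 0.184765 + 0.049069 + 0.024647 = 0.270993
Configurations with passing raccoon contribute 0.073716, so
  P(passing raccoon | barking) = 0.073716 / 0.270993 ≈ 0.272

P(passing raccoon | barking) ≈ 0.272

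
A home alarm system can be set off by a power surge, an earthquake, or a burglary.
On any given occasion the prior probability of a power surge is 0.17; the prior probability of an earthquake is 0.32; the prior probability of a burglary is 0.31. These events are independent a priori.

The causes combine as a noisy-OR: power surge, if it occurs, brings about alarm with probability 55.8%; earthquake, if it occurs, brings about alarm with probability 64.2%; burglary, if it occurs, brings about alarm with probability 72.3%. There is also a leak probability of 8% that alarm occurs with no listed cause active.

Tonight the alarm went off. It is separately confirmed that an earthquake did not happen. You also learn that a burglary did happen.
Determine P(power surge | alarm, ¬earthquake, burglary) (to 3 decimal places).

P(power surge | alarm, ¬earthquake, burglary) ≈ 0.196

Under noisy-OR, P(alarm | causes) = 1 − (1−0.08)·∏(1−qᵢ) over the active causes.
Numerator (weight on configurations with power surge): 0.887361*0.17 = 0.150851
Normalizer over all consistent configurations: 0.74516*0.83 + 0.887361*0.17 = 0.769334
Posterior = 0.150851 / 0.769334 ≈ 0.196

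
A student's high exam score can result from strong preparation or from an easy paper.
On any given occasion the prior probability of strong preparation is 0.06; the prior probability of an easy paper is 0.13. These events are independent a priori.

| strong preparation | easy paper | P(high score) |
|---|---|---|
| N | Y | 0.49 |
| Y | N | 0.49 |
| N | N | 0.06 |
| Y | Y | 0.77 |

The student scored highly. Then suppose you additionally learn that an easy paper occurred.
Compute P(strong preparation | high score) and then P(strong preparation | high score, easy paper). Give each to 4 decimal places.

P(strong preparation | high score) ≈ 0.2247; P(strong preparation | high score, easy paper) ≈ 0.0912

Weight on strong preparation=true, given the evidence: 0.025578 + 0.006006 = 0.031584
The normalizing constant is 0.06·0.94·0.87 + 0.49·0.94·0.13 + 0.49·0.06·0.87 + 0.77·0.06·0.13 = 0.140530
P(strong preparation | high score) = 0.031584/0.140530 ≈ 0.2247

Now condition on the additional information:
P(high score | easy paper) = 0.49*0.94 + 0.77*0.06 = 0.460600 + 0.046200 = 0.506800
Of this, 0.046200 comes from 0.77*0.06 (the strong preparation=true cases).
So P(strong preparation | high score, easy paper) = 0.046200/0.506800 ≈ 0.0912.
— easy paper explains away the evidence for strong preparation.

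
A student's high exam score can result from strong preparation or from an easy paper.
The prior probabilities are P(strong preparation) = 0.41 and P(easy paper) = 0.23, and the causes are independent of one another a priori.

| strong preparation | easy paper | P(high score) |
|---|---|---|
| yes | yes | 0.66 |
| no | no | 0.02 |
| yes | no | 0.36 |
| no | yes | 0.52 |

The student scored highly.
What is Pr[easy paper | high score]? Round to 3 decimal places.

Pr[easy paper | high score] ≈ 0.520

By total probability over the 4 (strong preparation, easy paper) configurations:
  P(high score) = 0.02·0.59·0.77 + 0.52·0.59·0.23 + 0.36·0.41·0.77 + 0.66·0.41·0.23
        = 0.009086 + 0.070564 + 0.113652 + 0.062238 = 0.255540
Configurations with easy paper contribute 0.132802, so
  P(easy paper | high score) = 0.132802 / 0.255540 ≈ 0.520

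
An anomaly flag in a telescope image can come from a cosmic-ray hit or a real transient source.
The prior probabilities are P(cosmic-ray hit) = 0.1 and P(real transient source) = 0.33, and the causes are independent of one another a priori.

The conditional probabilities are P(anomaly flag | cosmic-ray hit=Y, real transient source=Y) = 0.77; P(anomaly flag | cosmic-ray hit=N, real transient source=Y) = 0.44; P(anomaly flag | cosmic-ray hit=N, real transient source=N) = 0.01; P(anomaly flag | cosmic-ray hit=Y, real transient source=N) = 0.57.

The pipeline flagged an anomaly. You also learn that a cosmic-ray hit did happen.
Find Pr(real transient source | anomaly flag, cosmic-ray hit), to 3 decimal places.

Sum P(anomaly flag|·) weighted by the priors over both values of real transient source:
  P(anomaly flag | cosmic-ray hit) = 0.57*0.67 + 0.77*0.33
        = 0.381900 + 0.254100 = 0.636000
The terms with real transient source present sum to 0.254100, so
  P(real transient source | anomaly flag, cosmic-ray hit) = 0.254100 / 0.636000 ≈ 0.400

Pr(real transient source | anomaly flag, cosmic-ray hit) ≈ 0.400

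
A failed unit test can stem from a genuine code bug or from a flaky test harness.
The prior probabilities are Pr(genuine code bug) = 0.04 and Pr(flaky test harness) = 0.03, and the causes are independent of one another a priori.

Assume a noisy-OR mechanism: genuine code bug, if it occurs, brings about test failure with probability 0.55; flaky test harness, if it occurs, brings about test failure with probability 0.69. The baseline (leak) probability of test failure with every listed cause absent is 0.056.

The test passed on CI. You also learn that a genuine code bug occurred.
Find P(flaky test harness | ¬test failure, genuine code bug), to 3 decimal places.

P(flaky test harness | ¬test failure, genuine code bug) ≈ 0.009

Under noisy-OR, P(test failure | causes) = 1 − (1−0.056)·∏(1−qᵢ) over the active causes.
P(¬test failure | genuine code bug) = 0.4248*0.97 + 0.131688*0.03 = 0.412056 + 0.003951 = 0.416007
The flaky test harness-present share is 0.131688*0.03 = 0.003951.
P(flaky test harness | ¬test failure, genuine code bug) = 0.003951 / 0.416007 ≈ 0.009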